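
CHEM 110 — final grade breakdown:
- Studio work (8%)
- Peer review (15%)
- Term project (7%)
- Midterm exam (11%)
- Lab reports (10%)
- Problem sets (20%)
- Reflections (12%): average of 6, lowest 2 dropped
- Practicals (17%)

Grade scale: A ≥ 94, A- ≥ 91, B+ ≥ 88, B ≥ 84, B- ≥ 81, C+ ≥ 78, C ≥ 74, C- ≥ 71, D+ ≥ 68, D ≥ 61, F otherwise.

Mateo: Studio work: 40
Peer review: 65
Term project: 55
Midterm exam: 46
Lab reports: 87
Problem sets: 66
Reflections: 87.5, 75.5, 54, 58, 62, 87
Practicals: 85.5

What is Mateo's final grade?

Reflections: drop 54, 58 → average of remaining 4 = 312/4 = 78
Weighted total:
  Studio work 40 × 0.08 = 3.2
  Peer review 65 × 0.15 = 9.75
  Term project 55 × 0.07 = 3.85
  Midterm exam 46 × 0.11 = 5.06
  Lab reports 87 × 0.1 = 8.7
  Problem sets 66 × 0.2 = 13.2
  Reflections 78 × 0.12 = 9.36
  Practicals 85.5 × 0.17 = 14.535
Sum = 67.655
67.655 is ≥ 61 and < 68 → D

D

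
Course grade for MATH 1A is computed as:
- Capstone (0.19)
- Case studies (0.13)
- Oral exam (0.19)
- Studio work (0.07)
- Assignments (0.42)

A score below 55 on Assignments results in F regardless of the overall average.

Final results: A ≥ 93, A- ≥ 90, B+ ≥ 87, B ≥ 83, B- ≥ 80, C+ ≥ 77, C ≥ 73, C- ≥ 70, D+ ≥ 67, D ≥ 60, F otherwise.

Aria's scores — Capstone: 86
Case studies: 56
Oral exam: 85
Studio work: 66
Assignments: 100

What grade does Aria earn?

B

Assignments score 100 ≥ 55: minimum met.
Weighted total:
  Capstone 86 × 0.19 = 16.34
  Case studies 56 × 0.13 = 7.28
  Oral exam 85 × 0.19 = 16.15
  Studio work 66 × 0.07 = 4.62
  Assignments 100 × 0.42 = 42
Sum = 86.39
86.39 is ≥ 83 and < 87 → B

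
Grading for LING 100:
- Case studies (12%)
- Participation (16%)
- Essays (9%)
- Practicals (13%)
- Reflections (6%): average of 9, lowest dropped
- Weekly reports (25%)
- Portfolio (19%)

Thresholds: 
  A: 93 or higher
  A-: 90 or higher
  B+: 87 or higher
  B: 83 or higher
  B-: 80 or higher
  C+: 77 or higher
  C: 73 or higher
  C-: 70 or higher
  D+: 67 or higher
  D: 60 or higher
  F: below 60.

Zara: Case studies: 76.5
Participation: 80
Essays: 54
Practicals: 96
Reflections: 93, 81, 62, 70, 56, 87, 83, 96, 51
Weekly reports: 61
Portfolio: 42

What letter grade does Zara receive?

D+

Reflections: drop 51 → average of remaining 8 = 628/8 = 78.5
Weighted total:
  Case studies 76.5 × 0.12 = 9.18
  Participation 80 × 0.16 = 12.8
  Essays 54 × 0.09 = 4.86
  Practicals 96 × 0.13 = 12.48
  Reflections 78.5 × 0.06 = 4.71
  Weekly reports 61 × 0.25 = 15.25
  Portfolio 42 × 0.19 = 7.98
Sum = 67.26
67.26 is ≥ 67 and < 70 → D+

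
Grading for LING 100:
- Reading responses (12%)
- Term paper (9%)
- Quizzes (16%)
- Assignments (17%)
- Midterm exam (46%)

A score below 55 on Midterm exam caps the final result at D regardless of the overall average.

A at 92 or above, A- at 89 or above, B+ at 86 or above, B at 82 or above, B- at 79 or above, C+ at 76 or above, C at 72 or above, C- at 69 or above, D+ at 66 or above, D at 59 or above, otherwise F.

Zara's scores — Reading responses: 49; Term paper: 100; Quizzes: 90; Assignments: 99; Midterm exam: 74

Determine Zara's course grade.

Midterm exam score 74 ≥ 55: minimum met.
Weighted total:
  Reading responses 49 × 0.12 = 5.88
  Term paper 100 × 0.09 = 9
  Quizzes 90 × 0.16 = 14.4
  Assignments 99 × 0.17 = 16.83
  Midterm exam 74 × 0.46 = 34.04
Sum = 80.15
80.15 is ≥ 79 and < 82 → B-

B-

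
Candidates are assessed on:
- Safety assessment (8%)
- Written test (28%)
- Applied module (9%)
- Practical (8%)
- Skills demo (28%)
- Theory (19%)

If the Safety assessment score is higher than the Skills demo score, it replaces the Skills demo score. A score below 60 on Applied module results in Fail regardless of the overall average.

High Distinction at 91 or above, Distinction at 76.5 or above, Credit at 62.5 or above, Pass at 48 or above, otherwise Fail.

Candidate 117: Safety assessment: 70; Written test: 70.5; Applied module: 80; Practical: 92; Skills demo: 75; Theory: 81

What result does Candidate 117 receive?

Credit

Safety assessment (70) ≤ Skills demo (75), so Skills demo stays at 75.
Applied module score 80 ≥ 60: minimum met.
Weighted total:
  Safety assessment 70 × 0.08 = 5.6
  Written test 70.5 × 0.28 = 19.74
  Applied module 80 × 0.09 = 7.2
  Practical 92 × 0.08 = 7.36
  Skills demo 75 × 0.28 = 21
  Theory 81 × 0.19 = 15.39
Sum = 76.29
76.29 is ≥ 62.5 and < 76.5 → Credit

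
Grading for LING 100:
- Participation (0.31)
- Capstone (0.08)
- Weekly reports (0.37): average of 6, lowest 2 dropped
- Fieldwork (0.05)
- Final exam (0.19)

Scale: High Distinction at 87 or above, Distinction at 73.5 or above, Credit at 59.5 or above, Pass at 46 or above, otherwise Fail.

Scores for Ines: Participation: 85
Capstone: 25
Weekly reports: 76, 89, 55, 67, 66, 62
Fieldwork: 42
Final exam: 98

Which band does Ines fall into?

Weekly reports: drop 55, 62 → average of remaining 4 = 298/4 = 74.5
Weighted total:
  Participation 85 × 0.31 = 26.35
  Capstone 25 × 0.08 = 2
  Weekly reports 74.5 × 0.37 = 27.565
  Fieldwork 42 × 0.05 = 2.1
  Final exam 98 × 0.19 = 18.62
Sum = 76.635
76.635 is ≥ 73.5 and < 87 → Distinction

Distinction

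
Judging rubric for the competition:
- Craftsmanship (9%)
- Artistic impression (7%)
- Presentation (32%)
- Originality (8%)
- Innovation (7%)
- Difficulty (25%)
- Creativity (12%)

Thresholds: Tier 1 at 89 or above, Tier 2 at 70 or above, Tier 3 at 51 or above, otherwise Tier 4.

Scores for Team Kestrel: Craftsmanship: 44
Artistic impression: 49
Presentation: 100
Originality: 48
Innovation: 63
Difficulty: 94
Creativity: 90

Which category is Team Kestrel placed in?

Weighted total:
  Craftsmanship 44 × 0.09 = 3.96
  Artistic impression 49 × 0.07 = 3.43
  Presentation 100 × 0.32 = 32
  Originality 48 × 0.08 = 3.84
  Innovation 63 × 0.07 = 4.41
  Difficulty 94 × 0.25 = 23.5
  Creativity 90 × 0.12 = 10.8
Sum = 81.94
81.94 is ≥ 70 and < 89 → Tier 2

Tier 2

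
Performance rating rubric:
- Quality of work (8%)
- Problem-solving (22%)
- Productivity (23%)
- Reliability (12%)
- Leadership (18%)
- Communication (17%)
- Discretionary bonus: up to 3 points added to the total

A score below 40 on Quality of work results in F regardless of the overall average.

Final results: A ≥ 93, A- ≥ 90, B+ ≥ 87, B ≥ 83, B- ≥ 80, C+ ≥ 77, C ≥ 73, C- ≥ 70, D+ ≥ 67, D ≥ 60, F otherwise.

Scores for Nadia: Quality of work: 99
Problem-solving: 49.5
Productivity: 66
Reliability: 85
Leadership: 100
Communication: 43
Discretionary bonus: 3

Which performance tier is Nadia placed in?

C-

Quality of work score 99 ≥ 40: minimum met.
Weighted total:
  Quality of work 99 × 0.08 = 7.92
  Problem-solving 49.5 × 0.22 = 10.89
  Productivity 66 × 0.23 = 15.18
  Reliability 85 × 0.12 = 10.2
  Leadership 100 × 0.18 = 18
  Communication 43 × 0.17 = 7.31
Sum = 69.5
Discretionary bonus: 69.5 + 3 = 72.5
72.5 is ≥ 70 and < 73 → C-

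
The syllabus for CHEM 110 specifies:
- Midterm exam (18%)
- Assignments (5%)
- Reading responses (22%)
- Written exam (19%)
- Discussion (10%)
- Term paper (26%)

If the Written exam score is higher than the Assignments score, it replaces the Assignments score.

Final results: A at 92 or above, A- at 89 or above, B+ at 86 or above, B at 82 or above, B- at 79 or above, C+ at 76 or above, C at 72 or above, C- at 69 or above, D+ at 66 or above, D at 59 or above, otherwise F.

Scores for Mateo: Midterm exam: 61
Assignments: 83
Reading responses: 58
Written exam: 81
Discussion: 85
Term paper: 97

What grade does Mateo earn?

C+

Written exam (81) ≤ Assignments (83), so Assignments stays at 83.
Weighted total:
  Midterm exam 61 × 0.18 = 10.98
  Assignments 83 × 0.05 = 4.15
  Reading responses 58 × 0.22 = 12.76
  Written exam 81 × 0.19 = 15.39
  Discussion 85 × 0.1 = 8.5
  Term paper 97 × 0.26 = 25.22
Sum = 77
77 is ≥ 76 and < 79 → C+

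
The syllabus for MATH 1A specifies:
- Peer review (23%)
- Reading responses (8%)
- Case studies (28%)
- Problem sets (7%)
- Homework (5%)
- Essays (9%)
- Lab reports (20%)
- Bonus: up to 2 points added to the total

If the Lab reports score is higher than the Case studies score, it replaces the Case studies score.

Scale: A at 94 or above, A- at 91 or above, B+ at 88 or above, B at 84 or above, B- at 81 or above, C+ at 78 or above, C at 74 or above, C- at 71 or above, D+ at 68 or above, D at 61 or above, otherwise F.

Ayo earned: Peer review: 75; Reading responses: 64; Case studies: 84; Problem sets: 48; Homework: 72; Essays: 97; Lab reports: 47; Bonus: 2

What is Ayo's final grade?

C-

Lab reports (47) ≤ Case studies (84), so Case studies stays at 84.
Weighted total:
  Peer review 75 × 0.23 = 17.25
  Reading responses 64 × 0.08 = 5.12
  Case studies 84 × 0.28 = 23.52
  Problem sets 48 × 0.07 = 3.36
  Homework 72 × 0.05 = 3.6
  Essays 97 × 0.09 = 8.73
  Lab reports 47 × 0.2 = 9.4
Sum = 70.98
Bonus: 70.98 + 2 = 72.98
72.98 is ≥ 71 and < 74 → C-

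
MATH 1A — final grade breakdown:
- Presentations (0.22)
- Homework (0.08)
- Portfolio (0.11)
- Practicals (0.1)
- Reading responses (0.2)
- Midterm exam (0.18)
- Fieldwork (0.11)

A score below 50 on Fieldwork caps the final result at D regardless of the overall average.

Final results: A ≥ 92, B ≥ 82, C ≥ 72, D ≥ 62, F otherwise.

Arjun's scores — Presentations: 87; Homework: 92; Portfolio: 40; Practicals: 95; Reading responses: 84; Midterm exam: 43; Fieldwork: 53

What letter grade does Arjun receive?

Fieldwork score 53 ≥ 50: minimum met.
Weighted total:
  Presentations 87 × 0.22 = 19.14
  Homework 92 × 0.08 = 7.36
  Portfolio 40 × 0.11 = 4.4
  Practicals 95 × 0.1 = 9.5
  Reading responses 84 × 0.2 = 16.8
  Midterm exam 43 × 0.18 = 7.74
  Fieldwork 53 × 0.11 = 5.83
Sum = 70.77
70.77 is ≥ 62 and < 72 → D

D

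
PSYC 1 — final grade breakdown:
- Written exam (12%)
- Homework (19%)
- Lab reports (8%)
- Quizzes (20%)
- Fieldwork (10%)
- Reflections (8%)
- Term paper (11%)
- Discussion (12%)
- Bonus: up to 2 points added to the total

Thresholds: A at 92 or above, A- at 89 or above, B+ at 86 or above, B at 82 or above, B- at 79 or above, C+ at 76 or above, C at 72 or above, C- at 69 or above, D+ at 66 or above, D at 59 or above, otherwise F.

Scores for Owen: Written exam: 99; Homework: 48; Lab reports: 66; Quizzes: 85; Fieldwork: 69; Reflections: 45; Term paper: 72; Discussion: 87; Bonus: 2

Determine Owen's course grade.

Weighted total:
  Written exam 99 × 0.12 = 11.88
  Homework 48 × 0.19 = 9.12
  Lab reports 66 × 0.08 = 5.28
  Quizzes 85 × 0.2 = 17
  Fieldwork 69 × 0.1 = 6.9
  Reflections 45 × 0.08 = 3.6
  Term paper 72 × 0.11 = 7.92
  Discussion 87 × 0.12 = 10.44
Sum = 72.14
Bonus: 72.14 + 2 = 74.14
74.14 is ≥ 72 and < 76 → C

C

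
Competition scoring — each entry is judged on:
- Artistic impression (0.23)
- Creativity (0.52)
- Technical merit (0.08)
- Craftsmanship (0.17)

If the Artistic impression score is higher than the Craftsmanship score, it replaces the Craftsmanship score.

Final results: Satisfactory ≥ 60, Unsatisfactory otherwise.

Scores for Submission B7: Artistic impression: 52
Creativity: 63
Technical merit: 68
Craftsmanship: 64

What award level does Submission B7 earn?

Artistic impression (52) ≤ Craftsmanship (64), so Craftsmanship stays at 64.
Weighted total:
  Artistic impression 52 × 0.23 = 11.96
  Creativity 63 × 0.52 = 32.76
  Technical merit 68 × 0.08 = 5.44
  Craftsmanship 64 × 0.17 = 10.88
Sum = 61.04
61.04 ≥ 60 → Satisfactory

Satisfactory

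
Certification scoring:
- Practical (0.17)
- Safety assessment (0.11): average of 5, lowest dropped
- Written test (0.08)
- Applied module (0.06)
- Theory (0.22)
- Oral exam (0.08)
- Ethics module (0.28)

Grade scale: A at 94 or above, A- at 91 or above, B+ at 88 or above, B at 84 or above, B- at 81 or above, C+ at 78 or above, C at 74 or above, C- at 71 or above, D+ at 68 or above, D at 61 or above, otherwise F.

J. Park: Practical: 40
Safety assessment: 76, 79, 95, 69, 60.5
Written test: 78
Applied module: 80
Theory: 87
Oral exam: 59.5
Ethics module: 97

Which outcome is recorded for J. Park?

Safety assessment: drop 60.5 → average of remaining 4 = 319/4 = 79.75
Weighted total:
  Practical 40 × 0.17 = 6.8
  Safety assessment 79.75 × 0.11 = 8.7725
  Written test 78 × 0.08 = 6.24
  Applied module 80 × 0.06 = 4.8
  Theory 87 × 0.22 = 19.14
  Oral exam 59.5 × 0.08 = 4.76
  Ethics module 97 × 0.28 = 27.16
Sum = 77.6725
77.6725 is ≥ 74 and < 78 → C

C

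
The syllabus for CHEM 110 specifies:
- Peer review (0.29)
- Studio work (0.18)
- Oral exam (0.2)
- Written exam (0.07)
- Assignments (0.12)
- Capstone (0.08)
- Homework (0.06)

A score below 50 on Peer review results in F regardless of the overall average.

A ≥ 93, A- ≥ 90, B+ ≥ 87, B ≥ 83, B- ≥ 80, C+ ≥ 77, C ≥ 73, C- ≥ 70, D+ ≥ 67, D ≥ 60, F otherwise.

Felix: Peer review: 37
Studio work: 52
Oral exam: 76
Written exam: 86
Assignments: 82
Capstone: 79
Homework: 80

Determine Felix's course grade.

Peer review score 37 < 50: minimum not met.
Weighted total:
  Peer review 37 × 0.29 = 10.73
  Studio work 52 × 0.18 = 9.36
  Oral exam 76 × 0.2 = 15.2
  Written exam 86 × 0.07 = 6.02
  Assignments 82 × 0.12 = 9.84
  Capstone 79 × 0.08 = 6.32
  Homework 80 × 0.06 = 4.8
Sum = 62.27
Because the Peer review minimum was not met, the result is F.

F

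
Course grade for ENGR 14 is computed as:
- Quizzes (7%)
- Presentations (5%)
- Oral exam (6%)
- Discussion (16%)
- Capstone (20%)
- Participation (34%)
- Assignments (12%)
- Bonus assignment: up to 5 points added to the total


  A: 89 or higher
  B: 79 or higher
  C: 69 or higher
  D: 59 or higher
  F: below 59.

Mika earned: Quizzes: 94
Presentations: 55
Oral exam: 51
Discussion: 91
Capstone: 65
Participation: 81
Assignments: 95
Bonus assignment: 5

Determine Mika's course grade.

Weighted total:
  Quizzes 94 × 0.07 = 6.58
  Presentations 55 × 0.05 = 2.75
  Oral exam 51 × 0.06 = 3.06
  Discussion 91 × 0.16 = 14.56
  Capstone 65 × 0.2 = 13
  Participation 81 × 0.34 = 27.54
  Assignments 95 × 0.12 = 11.4
Sum = 78.89
Bonus assignment: 78.89 + 5 = 83.89
83.89 is ≥ 79 and < 89 → B

B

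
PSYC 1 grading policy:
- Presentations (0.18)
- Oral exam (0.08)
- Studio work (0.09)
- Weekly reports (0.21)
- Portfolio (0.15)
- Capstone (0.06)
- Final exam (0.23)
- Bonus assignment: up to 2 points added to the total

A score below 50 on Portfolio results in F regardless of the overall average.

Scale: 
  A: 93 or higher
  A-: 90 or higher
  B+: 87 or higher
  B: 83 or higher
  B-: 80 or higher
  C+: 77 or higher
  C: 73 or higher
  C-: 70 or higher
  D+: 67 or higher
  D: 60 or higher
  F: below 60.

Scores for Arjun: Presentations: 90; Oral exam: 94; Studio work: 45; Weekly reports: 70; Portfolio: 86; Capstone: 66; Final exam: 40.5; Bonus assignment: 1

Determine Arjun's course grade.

D+

Portfolio score 86 ≥ 50: minimum met.
Weighted total:
  Presentations 90 × 0.18 = 16.2
  Oral exam 94 × 0.08 = 7.52
  Studio work 45 × 0.09 = 4.05
  Weekly reports 70 × 0.21 = 14.7
  Portfolio 86 × 0.15 = 12.9
  Capstone 66 × 0.06 = 3.96
  Final exam 40.5 × 0.23 = 9.315
Sum = 68.645
Bonus assignment: 68.645 + 1 = 69.645
69.645 is ≥ 67 and < 70 → D+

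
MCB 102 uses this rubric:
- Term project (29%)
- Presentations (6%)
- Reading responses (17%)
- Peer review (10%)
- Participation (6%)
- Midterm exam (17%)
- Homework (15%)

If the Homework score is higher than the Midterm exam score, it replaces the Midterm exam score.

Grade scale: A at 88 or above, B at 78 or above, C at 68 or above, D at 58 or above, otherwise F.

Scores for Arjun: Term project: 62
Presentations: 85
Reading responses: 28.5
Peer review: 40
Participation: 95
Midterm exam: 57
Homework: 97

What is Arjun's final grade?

C

Homework (97) > Midterm exam (57), so Midterm exam counts as 97.
Weighted total:
  Term project 62 × 0.29 = 17.98
  Presentations 85 × 0.06 = 5.1
  Reading responses 28.5 × 0.17 = 4.845
  Peer review 40 × 0.1 = 4
  Participation 95 × 0.06 = 5.7
  Midterm exam 97 × 0.17 = 16.49
  Homework 97 × 0.15 = 14.55
Sum = 68.665
68.665 is ≥ 68 and < 78 → C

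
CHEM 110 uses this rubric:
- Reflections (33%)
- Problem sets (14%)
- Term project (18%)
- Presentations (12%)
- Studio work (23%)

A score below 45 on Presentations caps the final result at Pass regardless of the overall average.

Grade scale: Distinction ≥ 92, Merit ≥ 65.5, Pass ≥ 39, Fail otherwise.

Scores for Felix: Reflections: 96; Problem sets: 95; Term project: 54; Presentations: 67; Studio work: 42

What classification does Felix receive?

Presentations score 67 ≥ 45: minimum met.
Weighted total:
  Reflections 96 × 0.33 = 31.68
  Problem sets 95 × 0.14 = 13.3
  Term project 54 × 0.18 = 9.72
  Presentations 67 × 0.12 = 8.04
  Studio work 42 × 0.23 = 9.66
Sum = 72.4
72.4 is ≥ 65.5 and < 92 → Merit

Merit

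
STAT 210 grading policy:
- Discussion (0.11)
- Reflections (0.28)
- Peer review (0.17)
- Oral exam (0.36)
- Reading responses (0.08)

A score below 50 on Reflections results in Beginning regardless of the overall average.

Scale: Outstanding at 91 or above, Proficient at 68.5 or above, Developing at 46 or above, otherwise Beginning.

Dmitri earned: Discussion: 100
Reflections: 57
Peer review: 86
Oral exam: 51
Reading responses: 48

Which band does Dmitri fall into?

Reflections score 57 ≥ 50: minimum met.
Weighted total:
  Discussion 100 × 0.11 = 11
  Reflections 57 × 0.28 = 15.96
  Peer review 86 × 0.17 = 14.62
  Oral exam 51 × 0.36 = 18.36
  Reading responses 48 × 0.08 = 3.84
Sum = 63.78
63.78 is ≥ 46 and < 68.5 → Developing

Developing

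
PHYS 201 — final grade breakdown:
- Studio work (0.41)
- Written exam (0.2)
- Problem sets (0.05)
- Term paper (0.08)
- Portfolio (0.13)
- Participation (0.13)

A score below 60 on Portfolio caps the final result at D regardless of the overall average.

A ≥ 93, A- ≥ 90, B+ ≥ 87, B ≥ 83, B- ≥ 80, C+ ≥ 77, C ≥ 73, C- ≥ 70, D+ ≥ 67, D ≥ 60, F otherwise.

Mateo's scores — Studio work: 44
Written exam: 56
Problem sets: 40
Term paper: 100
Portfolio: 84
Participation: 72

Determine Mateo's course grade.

Portfolio score 84 ≥ 60: minimum met.
Weighted total:
  Studio work 44 × 0.41 = 18.04
  Written exam 56 × 0.2 = 11.2
  Problem sets 40 × 0.05 = 2
  Term paper 100 × 0.08 = 8
  Portfolio 84 × 0.13 = 10.92
  Participation 72 × 0.13 = 9.36
Sum = 59.52
59.52 < 60 → F

F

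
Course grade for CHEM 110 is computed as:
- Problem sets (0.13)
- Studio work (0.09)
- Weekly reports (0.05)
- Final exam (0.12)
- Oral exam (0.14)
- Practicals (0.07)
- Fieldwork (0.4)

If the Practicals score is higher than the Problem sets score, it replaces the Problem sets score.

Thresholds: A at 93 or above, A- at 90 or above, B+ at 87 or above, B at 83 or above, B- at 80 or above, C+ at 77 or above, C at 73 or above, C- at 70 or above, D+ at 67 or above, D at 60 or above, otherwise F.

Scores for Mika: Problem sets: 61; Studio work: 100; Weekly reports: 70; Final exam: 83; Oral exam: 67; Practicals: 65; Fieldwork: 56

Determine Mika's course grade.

D+

Practicals (65) > Problem sets (61), so Problem sets counts as 65.
Weighted total:
  Problem sets 65 × 0.13 = 8.45
  Studio work 100 × 0.09 = 9
  Weekly reports 70 × 0.05 = 3.5
  Final exam 83 × 0.12 = 9.96
  Oral exam 67 × 0.14 = 9.38
  Practicals 65 × 0.07 = 4.55
  Fieldwork 56 × 0.4 = 22.4
Sum = 67.24
67.24 is ≥ 67 and < 70 → D+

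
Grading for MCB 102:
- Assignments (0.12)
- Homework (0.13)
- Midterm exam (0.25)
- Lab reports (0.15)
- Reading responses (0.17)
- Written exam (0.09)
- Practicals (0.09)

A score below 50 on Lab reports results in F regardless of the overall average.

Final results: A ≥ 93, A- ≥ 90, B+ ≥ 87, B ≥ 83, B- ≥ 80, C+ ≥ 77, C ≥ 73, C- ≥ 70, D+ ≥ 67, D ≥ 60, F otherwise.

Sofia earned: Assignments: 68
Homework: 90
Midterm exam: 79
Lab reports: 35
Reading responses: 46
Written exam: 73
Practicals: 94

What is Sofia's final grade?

F

Lab reports score 35 < 50: minimum not met.
Weighted total:
  Assignments 68 × 0.12 = 8.16
  Homework 90 × 0.13 = 11.7
  Midterm exam 79 × 0.25 = 19.75
  Lab reports 35 × 0.15 = 5.25
  Reading responses 46 × 0.17 = 7.82
  Written exam 73 × 0.09 = 6.57
  Practicals 94 × 0.09 = 8.46
Sum = 67.71
Because the Lab reports minimum was not met, the result is F.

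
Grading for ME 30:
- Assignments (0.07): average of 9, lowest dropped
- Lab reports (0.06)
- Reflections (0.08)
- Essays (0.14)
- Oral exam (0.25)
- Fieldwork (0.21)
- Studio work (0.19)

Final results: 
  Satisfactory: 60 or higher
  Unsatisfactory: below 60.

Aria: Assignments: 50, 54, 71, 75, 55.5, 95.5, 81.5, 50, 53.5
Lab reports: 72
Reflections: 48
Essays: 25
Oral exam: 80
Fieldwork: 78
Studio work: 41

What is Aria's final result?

Satisfactory

Assignments: drop 50 → average of remaining 8 = 536/8 = 67
Weighted total:
  Assignments 67 × 0.07 = 4.69
  Lab reports 72 × 0.06 = 4.32
  Reflections 48 × 0.08 = 3.84
  Essays 25 × 0.14 = 3.5
  Oral exam 80 × 0.25 = 20
  Fieldwork 78 × 0.21 = 16.38
  Studio work 41 × 0.19 = 7.79
Sum = 60.52
60.52 ≥ 60 → Satisfactory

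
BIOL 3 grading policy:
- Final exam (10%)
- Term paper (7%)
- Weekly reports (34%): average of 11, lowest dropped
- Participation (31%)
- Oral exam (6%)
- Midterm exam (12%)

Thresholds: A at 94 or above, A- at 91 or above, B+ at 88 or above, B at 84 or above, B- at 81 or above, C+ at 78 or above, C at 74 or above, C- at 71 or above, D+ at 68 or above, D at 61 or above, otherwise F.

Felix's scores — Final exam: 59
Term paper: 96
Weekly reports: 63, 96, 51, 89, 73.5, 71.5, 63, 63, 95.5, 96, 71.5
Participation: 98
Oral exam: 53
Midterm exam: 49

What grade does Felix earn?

Weekly reports: drop 51 → average of remaining 10 = 782/10 = 78.2
Weighted total:
  Final exam 59 × 0.1 = 5.9
  Term paper 96 × 0.07 = 6.72
  Weekly reports 78.2 × 0.34 = 26.588
  Participation 98 × 0.31 = 30.38
  Oral exam 53 × 0.06 = 3.18
  Midterm exam 49 × 0.12 = 5.88
Sum = 78.648
78.648 is ≥ 78 and < 81 → C+

C+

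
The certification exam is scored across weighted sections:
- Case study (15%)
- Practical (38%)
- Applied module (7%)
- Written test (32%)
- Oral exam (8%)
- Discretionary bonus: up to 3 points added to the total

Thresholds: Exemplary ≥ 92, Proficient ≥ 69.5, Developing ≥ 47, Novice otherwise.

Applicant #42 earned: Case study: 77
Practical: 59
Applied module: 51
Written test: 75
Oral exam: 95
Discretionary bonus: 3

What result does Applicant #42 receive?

Proficient

Weighted total:
  Case study 77 × 0.15 = 11.55
  Practical 59 × 0.38 = 22.42
  Applied module 51 × 0.07 = 3.57
  Written test 75 × 0.32 = 24
  Oral exam 95 × 0.08 = 7.6
Sum = 69.14
Discretionary bonus: 69.14 + 3 = 72.14
72.14 is ≥ 69.5 and < 92 → Proficient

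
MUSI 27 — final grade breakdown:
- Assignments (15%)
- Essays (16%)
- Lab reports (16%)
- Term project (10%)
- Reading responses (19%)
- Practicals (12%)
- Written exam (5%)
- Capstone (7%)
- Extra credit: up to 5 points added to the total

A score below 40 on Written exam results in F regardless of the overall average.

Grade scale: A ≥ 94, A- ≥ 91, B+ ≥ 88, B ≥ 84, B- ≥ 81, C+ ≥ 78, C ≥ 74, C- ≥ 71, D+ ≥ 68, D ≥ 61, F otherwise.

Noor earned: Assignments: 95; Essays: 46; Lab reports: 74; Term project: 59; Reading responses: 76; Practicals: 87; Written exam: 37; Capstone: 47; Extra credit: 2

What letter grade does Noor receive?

Written exam score 37 < 40: minimum not met.
Weighted total:
  Assignments 95 × 0.15 = 14.25
  Essays 46 × 0.16 = 7.36
  Lab reports 74 × 0.16 = 11.84
  Term project 59 × 0.1 = 5.9
  Reading responses 76 × 0.19 = 14.44
  Practicals 87 × 0.12 = 10.44
  Written exam 37 × 0.05 = 1.85
  Capstone 47 × 0.07 = 3.29
Sum = 69.37
Extra credit: 69.37 + 2 = 71.37
Because the Written exam minimum was not met, the result is F.

F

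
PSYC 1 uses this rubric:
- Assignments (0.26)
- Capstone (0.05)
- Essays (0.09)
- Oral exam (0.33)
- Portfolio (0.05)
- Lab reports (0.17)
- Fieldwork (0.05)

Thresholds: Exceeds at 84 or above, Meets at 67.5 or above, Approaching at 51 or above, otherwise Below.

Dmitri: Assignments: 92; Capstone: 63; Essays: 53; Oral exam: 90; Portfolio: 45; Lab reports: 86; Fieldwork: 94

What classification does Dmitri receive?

Weighted total:
  Assignments 92 × 0.26 = 23.92
  Capstone 63 × 0.05 = 3.15
  Essays 53 × 0.09 = 4.77
  Oral exam 90 × 0.33 = 29.7
  Portfolio 45 × 0.05 = 2.25
  Lab reports 86 × 0.17 = 14.62
  Fieldwork 94 × 0.05 = 4.7
Sum = 83.11
83.11 is ≥ 67.5 and < 84 → Meets

Meets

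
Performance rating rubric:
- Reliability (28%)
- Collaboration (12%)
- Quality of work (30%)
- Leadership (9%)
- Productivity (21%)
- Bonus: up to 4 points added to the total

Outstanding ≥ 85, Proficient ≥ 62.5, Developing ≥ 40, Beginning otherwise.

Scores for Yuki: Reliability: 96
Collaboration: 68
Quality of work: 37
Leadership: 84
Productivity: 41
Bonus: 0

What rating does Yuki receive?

Weighted total:
  Reliability 96 × 0.28 = 26.88
  Collaboration 68 × 0.12 = 8.16
  Quality of work 37 × 0.3 = 11.1
  Leadership 84 × 0.09 = 7.56
  Productivity 41 × 0.21 = 8.61
Sum = 62.31
Bonus: 62.31 + 0 = 62.31
62.31 is ≥ 40 and < 62.5 → Developing

Developing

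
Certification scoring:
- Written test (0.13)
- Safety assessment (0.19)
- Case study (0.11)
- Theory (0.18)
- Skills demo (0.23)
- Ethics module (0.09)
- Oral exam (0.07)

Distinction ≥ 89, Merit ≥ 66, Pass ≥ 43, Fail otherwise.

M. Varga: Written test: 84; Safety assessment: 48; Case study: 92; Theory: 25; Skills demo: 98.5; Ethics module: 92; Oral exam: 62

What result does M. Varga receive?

Weighted total:
  Written test 84 × 0.13 = 10.92
  Safety assessment 48 × 0.19 = 9.12
  Case study 92 × 0.11 = 10.12
  Theory 25 × 0.18 = 4.5
  Skills demo 98.5 × 0.23 = 22.655
  Ethics module 92 × 0.09 = 8.28
  Oral exam 62 × 0.07 = 4.34
Sum = 69.935
69.935 is ≥ 66 and < 89 → Merit

Merit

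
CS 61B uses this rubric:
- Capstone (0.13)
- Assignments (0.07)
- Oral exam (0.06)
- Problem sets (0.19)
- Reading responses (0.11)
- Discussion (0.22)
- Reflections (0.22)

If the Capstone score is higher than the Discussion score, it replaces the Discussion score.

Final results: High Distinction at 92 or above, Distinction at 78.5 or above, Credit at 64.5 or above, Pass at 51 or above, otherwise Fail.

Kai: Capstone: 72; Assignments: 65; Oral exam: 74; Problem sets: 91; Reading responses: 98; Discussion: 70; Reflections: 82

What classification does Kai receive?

Capstone (72) > Discussion (70), so Discussion counts as 72.
Weighted total:
  Capstone 72 × 0.13 = 9.36
  Assignments 65 × 0.07 = 4.55
  Oral exam 74 × 0.06 = 4.44
  Problem sets 91 × 0.19 = 17.29
  Reading responses 98 × 0.11 = 10.78
  Discussion 72 × 0.22 = 15.84
  Reflections 82 × 0.22 = 18.04
Sum = 80.3
80.3 is ≥ 78.5 and < 92 → Distinction

Distinction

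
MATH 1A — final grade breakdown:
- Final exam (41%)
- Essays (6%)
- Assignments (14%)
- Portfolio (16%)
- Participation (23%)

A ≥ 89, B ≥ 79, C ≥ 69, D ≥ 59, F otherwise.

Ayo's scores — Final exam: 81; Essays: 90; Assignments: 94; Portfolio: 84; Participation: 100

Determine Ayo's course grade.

Weighted total:
  Final exam 81 × 0.41 = 33.21
  Essays 90 × 0.06 = 5.4
  Assignments 94 × 0.14 = 13.16
  Portfolio 84 × 0.16 = 13.44
  Participation 100 × 0.23 = 23
Sum = 88.21
88.21 is ≥ 79 and < 89 → B

B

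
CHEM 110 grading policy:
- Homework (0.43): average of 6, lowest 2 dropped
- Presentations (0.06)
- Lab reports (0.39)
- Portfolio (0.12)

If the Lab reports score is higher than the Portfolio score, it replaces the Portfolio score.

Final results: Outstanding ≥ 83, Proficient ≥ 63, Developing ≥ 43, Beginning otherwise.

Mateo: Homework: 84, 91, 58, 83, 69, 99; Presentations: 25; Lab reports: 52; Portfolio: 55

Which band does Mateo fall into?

Homework: drop 58, 69 → average of remaining 4 = 357/4 = 89.25
Lab reports (52) ≤ Portfolio (55), so Portfolio stays at 55.
Weighted total:
  Homework 89.25 × 0.43 = 38.3775
  Presentations 25 × 0.06 = 1.5
  Lab reports 52 × 0.39 = 20.28
  Portfolio 55 × 0.12 = 6.6
Sum = 66.7575
66.7575 is ≥ 63 and < 83 → Proficient

Proficient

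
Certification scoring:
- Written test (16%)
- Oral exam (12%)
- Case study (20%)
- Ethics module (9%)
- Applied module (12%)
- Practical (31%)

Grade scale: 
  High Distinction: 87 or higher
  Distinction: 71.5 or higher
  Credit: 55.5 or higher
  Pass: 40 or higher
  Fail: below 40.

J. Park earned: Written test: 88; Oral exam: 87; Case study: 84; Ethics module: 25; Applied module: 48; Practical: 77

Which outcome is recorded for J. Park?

Distinction

Weighted total:
  Written test 88 × 0.16 = 14.08
  Oral exam 87 × 0.12 = 10.44
  Case study 84 × 0.2 = 16.8
  Ethics module 25 × 0.09 = 2.25
  Applied module 48 × 0.12 = 5.76
  Practical 77 × 0.31 = 23.87
Sum = 73.2
73.2 is ≥ 71.5 and < 87 → Distinction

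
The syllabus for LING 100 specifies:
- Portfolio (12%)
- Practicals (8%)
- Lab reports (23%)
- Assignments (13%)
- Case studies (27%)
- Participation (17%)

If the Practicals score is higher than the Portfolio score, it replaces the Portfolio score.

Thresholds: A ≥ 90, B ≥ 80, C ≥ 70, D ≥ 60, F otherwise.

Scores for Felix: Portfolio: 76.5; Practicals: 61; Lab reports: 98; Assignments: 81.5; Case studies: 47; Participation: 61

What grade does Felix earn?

Practicals (61) ≤ Portfolio (76.5), so Portfolio stays at 76.5.
Weighted total:
  Portfolio 76.5 × 0.12 = 9.18
  Practicals 61 × 0.08 = 4.88
  Lab reports 98 × 0.23 = 22.54
  Assignments 81.5 × 0.13 = 10.595
  Case studies 47 × 0.27 = 12.69
  Participation 61 × 0.17 = 10.37
Sum = 70.255
70.255 is ≥ 70 and < 80 → C

C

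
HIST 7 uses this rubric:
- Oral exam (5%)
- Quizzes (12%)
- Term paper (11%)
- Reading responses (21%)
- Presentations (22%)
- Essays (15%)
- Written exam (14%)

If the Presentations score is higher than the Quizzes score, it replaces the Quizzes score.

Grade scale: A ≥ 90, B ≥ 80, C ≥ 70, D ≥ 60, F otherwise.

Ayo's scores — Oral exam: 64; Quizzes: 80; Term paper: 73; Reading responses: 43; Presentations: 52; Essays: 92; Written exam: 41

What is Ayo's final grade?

D

Presentations (52) ≤ Quizzes (80), so Quizzes stays at 80.
Weighted total:
  Oral exam 64 × 0.05 = 3.2
  Quizzes 80 × 0.12 = 9.6
  Term paper 73 × 0.11 = 8.03
  Reading responses 43 × 0.21 = 9.03
  Presentations 52 × 0.22 = 11.44
  Essays 92 × 0.15 = 13.8
  Written exam 41 × 0.14 = 5.74
Sum = 60.84
60.84 is ≥ 60 and < 70 → D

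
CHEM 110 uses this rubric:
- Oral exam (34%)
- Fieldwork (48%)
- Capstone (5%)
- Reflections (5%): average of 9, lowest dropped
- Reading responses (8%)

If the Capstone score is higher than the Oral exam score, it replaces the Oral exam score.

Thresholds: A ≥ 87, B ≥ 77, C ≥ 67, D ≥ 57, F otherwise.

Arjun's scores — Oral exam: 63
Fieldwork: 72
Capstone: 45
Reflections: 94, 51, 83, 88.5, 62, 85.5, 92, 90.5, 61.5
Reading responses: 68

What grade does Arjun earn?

C

Reflections: drop 51 → average of remaining 8 = 657/8 = 82.125
Capstone (45) ≤ Oral exam (63), so Oral exam stays at 63.
Weighted total:
  Oral exam 63 × 0.34 = 21.42
  Fieldwork 72 × 0.48 = 34.56
  Capstone 45 × 0.05 = 2.25
  Reflections 82.125 × 0.05 = 4.10625
  Reading responses 68 × 0.08 = 5.44
Sum = 67.77625
67.77625 is ≥ 67 and < 77 → C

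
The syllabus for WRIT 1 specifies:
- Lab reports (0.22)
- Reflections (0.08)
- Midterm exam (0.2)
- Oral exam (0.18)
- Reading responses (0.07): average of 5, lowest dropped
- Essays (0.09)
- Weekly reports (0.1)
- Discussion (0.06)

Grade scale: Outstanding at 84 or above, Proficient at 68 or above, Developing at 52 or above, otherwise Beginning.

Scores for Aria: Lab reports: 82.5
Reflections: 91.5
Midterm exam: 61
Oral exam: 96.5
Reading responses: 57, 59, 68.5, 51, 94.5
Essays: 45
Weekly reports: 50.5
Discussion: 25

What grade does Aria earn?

Proficient

Reading responses: drop 51 → average of remaining 4 = 279/4 = 69.75
Weighted total:
  Lab reports 82.5 × 0.22 = 18.15
  Reflections 91.5 × 0.08 = 7.32
  Midterm exam 61 × 0.2 = 12.2
  Oral exam 96.5 × 0.18 = 17.37
  Reading responses 69.75 × 0.07 = 4.8825
  Essays 45 × 0.09 = 4.05
  Weekly reports 50.5 × 0.1 = 5.05
  Discussion 25 × 0.06 = 1.5
Sum = 70.5225
70.5225 is ≥ 68 and < 84 → Proficient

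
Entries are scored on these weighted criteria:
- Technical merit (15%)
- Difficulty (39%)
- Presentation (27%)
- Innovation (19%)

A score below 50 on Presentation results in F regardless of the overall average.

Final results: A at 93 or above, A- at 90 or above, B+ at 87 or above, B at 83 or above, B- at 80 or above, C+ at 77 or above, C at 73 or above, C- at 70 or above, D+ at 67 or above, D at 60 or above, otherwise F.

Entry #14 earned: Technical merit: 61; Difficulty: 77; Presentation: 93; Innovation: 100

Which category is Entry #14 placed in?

Presentation score 93 ≥ 50: minimum met.
Weighted total:
  Technical merit 61 × 0.15 = 9.15
  Difficulty 77 × 0.39 = 30.03
  Presentation 93 × 0.27 = 25.11
  Innovation 100 × 0.19 = 19
Sum = 83.29
83.29 is ≥ 83 and < 87 → B

B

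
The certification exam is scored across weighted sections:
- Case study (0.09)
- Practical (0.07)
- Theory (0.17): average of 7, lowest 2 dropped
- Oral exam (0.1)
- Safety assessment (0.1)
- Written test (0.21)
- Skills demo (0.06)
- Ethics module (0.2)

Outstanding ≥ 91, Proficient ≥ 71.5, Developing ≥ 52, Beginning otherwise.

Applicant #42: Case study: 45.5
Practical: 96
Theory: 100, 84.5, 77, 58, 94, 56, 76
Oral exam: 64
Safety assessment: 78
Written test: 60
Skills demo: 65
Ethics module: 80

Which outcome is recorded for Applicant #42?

Proficient

Theory: drop 56, 58 → average of remaining 5 = 431.5/5 = 86.3
Weighted total:
  Case study 45.5 × 0.09 = 4.095
  Practical 96 × 0.07 = 6.72
  Theory 86.3 × 0.17 = 14.671
  Oral exam 64 × 0.1 = 6.4
  Safety assessment 78 × 0.1 = 7.8
  Written test 60 × 0.21 = 12.6
  Skills demo 65 × 0.06 = 3.9
  Ethics module 80 × 0.2 = 16
Sum = 72.186
72.186 is ≥ 71.5 and < 91 → Proficient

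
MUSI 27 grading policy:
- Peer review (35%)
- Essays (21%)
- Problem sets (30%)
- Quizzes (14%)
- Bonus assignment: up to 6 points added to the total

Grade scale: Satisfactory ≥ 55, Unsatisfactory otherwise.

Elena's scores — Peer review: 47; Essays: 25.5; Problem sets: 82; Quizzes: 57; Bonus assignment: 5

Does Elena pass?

Satisfactory

Weighted total:
  Peer review 47 × 0.35 = 16.45
  Essays 25.5 × 0.21 = 5.355
  Problem sets 82 × 0.3 = 24.6
  Quizzes 57 × 0.14 = 7.98
Sum = 54.385
Bonus assignment: 54.385 + 5 = 59.385
59.385 ≥ 55 → Satisfactory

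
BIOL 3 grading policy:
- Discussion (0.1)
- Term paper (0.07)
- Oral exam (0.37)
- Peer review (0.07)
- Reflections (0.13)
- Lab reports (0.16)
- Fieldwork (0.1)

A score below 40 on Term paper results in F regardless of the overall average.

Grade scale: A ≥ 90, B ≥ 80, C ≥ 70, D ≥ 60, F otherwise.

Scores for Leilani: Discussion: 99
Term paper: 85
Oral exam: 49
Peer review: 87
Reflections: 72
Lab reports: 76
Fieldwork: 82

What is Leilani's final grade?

Term paper score 85 ≥ 40: minimum met.
Weighted total:
  Discussion 99 × 0.1 = 9.9
  Term paper 85 × 0.07 = 5.95
  Oral exam 49 × 0.37 = 18.13
  Peer review 87 × 0.07 = 6.09
  Reflections 72 × 0.13 = 9.36
  Lab reports 76 × 0.16 = 12.16
  Fieldwork 82 × 0.1 = 8.2
Sum = 69.79
69.79 is ≥ 60 and < 70 → D

D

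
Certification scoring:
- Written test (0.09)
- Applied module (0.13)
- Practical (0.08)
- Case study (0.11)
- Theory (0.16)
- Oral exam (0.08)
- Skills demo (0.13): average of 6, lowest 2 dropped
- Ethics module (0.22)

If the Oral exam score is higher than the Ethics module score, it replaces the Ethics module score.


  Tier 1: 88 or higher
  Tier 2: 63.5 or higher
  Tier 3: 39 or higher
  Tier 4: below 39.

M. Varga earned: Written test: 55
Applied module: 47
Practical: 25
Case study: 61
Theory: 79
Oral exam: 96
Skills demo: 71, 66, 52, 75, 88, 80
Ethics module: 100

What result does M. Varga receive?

Tier 2

Skills demo: drop 52, 66 → average of remaining 4 = 314/4 = 78.5
Oral exam (96) ≤ Ethics module (100), so Ethics module stays at 100.
Weighted total:
  Written test 55 × 0.09 = 4.95
  Applied module 47 × 0.13 = 6.11
  Practical 25 × 0.08 = 2
  Case study 61 × 0.11 = 6.71
  Theory 79 × 0.16 = 12.64
  Oral exam 96 × 0.08 = 7.68
  Skills demo 78.5 × 0.13 = 10.205
  Ethics module 100 × 0.22 = 22
Sum = 72.295
72.295 is ≥ 63.5 and < 88 → Tier 2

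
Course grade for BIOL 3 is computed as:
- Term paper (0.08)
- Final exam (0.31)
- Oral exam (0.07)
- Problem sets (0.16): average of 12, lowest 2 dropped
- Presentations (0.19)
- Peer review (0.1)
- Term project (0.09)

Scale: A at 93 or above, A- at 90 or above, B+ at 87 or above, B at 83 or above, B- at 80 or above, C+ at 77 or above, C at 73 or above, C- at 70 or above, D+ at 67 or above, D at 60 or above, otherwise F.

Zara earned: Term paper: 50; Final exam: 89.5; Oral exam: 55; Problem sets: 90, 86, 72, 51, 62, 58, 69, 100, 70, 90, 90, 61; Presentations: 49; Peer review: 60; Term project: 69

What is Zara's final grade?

D+

Problem sets: drop 51, 58 → average of remaining 10 = 790/10 = 79
Weighted total:
  Term paper 50 × 0.08 = 4
  Final exam 89.5 × 0.31 = 27.745
  Oral exam 55 × 0.07 = 3.85
  Problem sets 79 × 0.16 = 12.64
  Presentations 49 × 0.19 = 9.31
  Peer review 60 × 0.1 = 6
  Term project 69 × 0.09 = 6.21
Sum = 69.755
69.755 is ≥ 67 and < 70 → D+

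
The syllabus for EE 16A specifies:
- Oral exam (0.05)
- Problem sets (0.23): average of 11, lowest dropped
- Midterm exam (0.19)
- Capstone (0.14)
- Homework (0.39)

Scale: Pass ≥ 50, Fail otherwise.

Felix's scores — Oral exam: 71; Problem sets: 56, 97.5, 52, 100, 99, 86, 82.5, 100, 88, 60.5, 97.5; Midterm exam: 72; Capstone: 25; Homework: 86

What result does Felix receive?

Pass

Problem sets: drop 52 → average of remaining 10 = 867/10 = 86.7
Weighted total:
  Oral exam 71 × 0.05 = 3.55
  Problem sets 86.7 × 0.23 = 19.941
  Midterm exam 72 × 0.19 = 13.68
  Capstone 25 × 0.14 = 3.5
  Homework 86 × 0.39 = 33.54
Sum = 74.211
74.211 ≥ 50 → Pass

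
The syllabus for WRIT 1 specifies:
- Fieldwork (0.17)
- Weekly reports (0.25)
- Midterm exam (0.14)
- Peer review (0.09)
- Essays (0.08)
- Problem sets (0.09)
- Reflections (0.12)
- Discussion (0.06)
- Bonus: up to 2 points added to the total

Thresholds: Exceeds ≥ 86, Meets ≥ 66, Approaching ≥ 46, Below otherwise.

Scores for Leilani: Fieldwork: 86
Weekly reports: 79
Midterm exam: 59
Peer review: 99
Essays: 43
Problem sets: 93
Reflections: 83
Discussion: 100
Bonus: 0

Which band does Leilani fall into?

Meets

Weighted total:
  Fieldwork 86 × 0.17 = 14.62
  Weekly reports 79 × 0.25 = 19.75
  Midterm exam 59 × 0.14 = 8.26
  Peer review 99 × 0.09 = 8.91
  Essays 43 × 0.08 = 3.44
  Problem sets 93 × 0.09 = 8.37
  Reflections 83 × 0.12 = 9.96
  Discussion 100 × 0.06 = 6
Sum = 79.31
Bonus: 79.31 + 0 = 79.31
79.31 is ≥ 66 and < 86 → Meets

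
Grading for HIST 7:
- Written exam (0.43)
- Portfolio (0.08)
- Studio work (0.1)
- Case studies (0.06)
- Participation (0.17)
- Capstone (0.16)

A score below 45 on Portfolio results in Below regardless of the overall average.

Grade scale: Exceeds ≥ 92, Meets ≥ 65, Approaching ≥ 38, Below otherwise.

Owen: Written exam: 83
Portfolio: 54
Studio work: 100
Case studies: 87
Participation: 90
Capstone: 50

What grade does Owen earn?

Portfolio score 54 ≥ 45: minimum met.
Weighted total:
  Written exam 83 × 0.43 = 35.69
  Portfolio 54 × 0.08 = 4.32
  Studio work 100 × 0.1 = 10
  Case studies 87 × 0.06 = 5.22
  Participation 90 × 0.17 = 15.3
  Capstone 50 × 0.16 = 8
Sum = 78.53
78.53 is ≥ 65 and < 92 → Meets

Meets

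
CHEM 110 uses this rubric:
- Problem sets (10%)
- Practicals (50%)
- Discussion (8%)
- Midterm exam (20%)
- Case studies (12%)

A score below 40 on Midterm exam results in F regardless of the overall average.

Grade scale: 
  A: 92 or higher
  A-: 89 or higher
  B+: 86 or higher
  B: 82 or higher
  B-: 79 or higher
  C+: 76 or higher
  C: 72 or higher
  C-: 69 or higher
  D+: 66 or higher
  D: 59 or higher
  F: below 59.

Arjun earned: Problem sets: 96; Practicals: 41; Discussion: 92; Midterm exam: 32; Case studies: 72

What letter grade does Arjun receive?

Midterm exam score 32 < 40: minimum not met.
Weighted total:
  Problem sets 96 × 0.1 = 9.6
  Practicals 41 × 0.5 = 20.5
  Discussion 92 × 0.08 = 7.36
  Midterm exam 32 × 0.2 = 6.4
  Case studies 72 × 0.12 = 8.64
Sum = 52.5
Because the Midterm exam minimum was not met, the result is F.

F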